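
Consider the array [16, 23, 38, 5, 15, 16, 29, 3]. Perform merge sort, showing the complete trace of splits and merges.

Merge sort trace:

Split: [16, 23, 38, 5, 15, 16, 29, 3] -> [16, 23, 38, 5] and [15, 16, 29, 3]
  Split: [16, 23, 38, 5] -> [16, 23] and [38, 5]
    Split: [16, 23] -> [16] and [23]
    Merge: [16] + [23] -> [16, 23]
    Split: [38, 5] -> [38] and [5]
    Merge: [38] + [5] -> [5, 38]
  Merge: [16, 23] + [5, 38] -> [5, 16, 23, 38]
  Split: [15, 16, 29, 3] -> [15, 16] and [29, 3]
    Split: [15, 16] -> [15] and [16]
    Merge: [15] + [16] -> [15, 16]
    Split: [29, 3] -> [29] and [3]
    Merge: [29] + [3] -> [3, 29]
  Merge: [15, 16] + [3, 29] -> [3, 15, 16, 29]
Merge: [5, 16, 23, 38] + [3, 15, 16, 29] -> [3, 5, 15, 16, 16, 23, 29, 38]

Final sorted array: [3, 5, 15, 16, 16, 23, 29, 38]

The merge sort proceeds by recursively splitting the array and merging sorted halves.
After all merges, the sorted array is [3, 5, 15, 16, 16, 23, 29, 38].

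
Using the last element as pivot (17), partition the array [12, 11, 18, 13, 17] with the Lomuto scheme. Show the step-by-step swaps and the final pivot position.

Lomuto partition with pivot = 17:

Initial array: [12, 11, 18, 13, 17]

arr[0]=12 <= 17: swap with position 0, array becomes [12, 11, 18, 13, 17]
arr[1]=11 <= 17: swap with position 1, array becomes [12, 11, 18, 13, 17]
arr[2]=18 > 17: no swap
arr[3]=13 <= 17: swap with position 2, array becomes [12, 11, 13, 18, 17]

Place pivot at position 3: [12, 11, 13, 17, 18]
Pivot position: 3

After partitioning with pivot 17, the array becomes [12, 11, 13, 17, 18]. The pivot is placed at index 3. All elements to the left of the pivot are <= 17, and all elements to the right are > 17.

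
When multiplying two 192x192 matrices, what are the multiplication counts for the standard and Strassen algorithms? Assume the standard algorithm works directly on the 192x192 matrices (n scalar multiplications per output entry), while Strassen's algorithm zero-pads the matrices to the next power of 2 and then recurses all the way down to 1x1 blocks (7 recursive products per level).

Matrix multiplication for 192x192 matrices:

Strassen's algorithm requires power-of-2 dimensions. Pad 192x192 to 256x256 (next power of 2).

Standard algorithm: 192^3 = 7077888 multiplications
Strassen's algorithm: 7^(log2(256)) = 7^8 = 5764801 multiplications
Savings: 7077888 - 5764801 = 1313087 multiplications

Standard: 7077888 multiplications (192^3). Strassen: 5764801 multiplications (7^8, after padding to 256x256). Strassen reduces 8 recursive multiplications to 7 at each level.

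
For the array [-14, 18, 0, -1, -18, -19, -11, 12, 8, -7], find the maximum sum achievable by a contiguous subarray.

Using Kadane's algorithm on [-14, 18, 0, -1, -18, -19, -11, 12, 8, -7]:

Scanning through the array:
Position 1 (value 18): max_ending_here = 18, max_so_far = 18
Position 2 (value 0): max_ending_here = 18, max_so_far = 18
Position 3 (value -1): max_ending_here = 17, max_so_far = 18
Position 4 (value -18): max_ending_here = -1, max_so_far = 18
Position 5 (value -19): max_ending_here = -19, max_so_far = 18
Position 6 (value -11): max_ending_here = -11, max_so_far = 18
Position 7 (value 12): max_ending_here = 12, max_so_far = 18
Position 8 (value 8): max_ending_here = 20, max_so_far = 20
Position 9 (value -7): max_ending_here = 13, max_so_far = 20

Maximum subarray: [12, 8]
Maximum sum: 20

The maximum subarray is [12, 8] with sum 20. This subarray runs from index 7 to index 8.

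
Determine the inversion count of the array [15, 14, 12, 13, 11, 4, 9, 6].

Finding inversions in [15, 14, 12, 13, 11, 4, 9, 6]:

(0, 1): arr[0]=15 > arr[1]=14
(0, 2): arr[0]=15 > arr[2]=12
(0, 3): arr[0]=15 > arr[3]=13
(0, 4): arr[0]=15 > arr[4]=11
(0, 5): arr[0]=15 > arr[5]=4
(0, 6): arr[0]=15 > arr[6]=9
(0, 7): arr[0]=15 > arr[7]=6
(1, 2): arr[1]=14 > arr[2]=12
(1, 3): arr[1]=14 > arr[3]=13
(1, 4): arr[1]=14 > arr[4]=11
(1, 5): arr[1]=14 > arr[5]=4
(1, 6): arr[1]=14 > arr[6]=9
(1, 7): arr[1]=14 > arr[7]=6
(2, 4): arr[2]=12 > arr[4]=11
(2, 5): arr[2]=12 > arr[5]=4
(2, 6): arr[2]=12 > arr[6]=9
(2, 7): arr[2]=12 > arr[7]=6
(3, 4): arr[3]=13 > arr[4]=11
(3, 5): arr[3]=13 > arr[5]=4
(3, 6): arr[3]=13 > arr[6]=9
(3, 7): arr[3]=13 > arr[7]=6
(4, 5): arr[4]=11 > arr[5]=4
(4, 6): arr[4]=11 > arr[6]=9
(4, 7): arr[4]=11 > arr[7]=6
(6, 7): arr[6]=9 > arr[7]=6

Total inversions: 25

The array has 25 inversion(s): (0,1), (0,2), (0,3), (0,4), (0,5), (0,6), (0,7), (1,2), (1,3), (1,4), (1,5), (1,6), (1,7), (2,4), (2,5), (2,6), (2,7), (3,4), (3,5), (3,6), (3,7), (4,5), (4,6), (4,7), (6,7). Each pair (i,j) satisfies i < j and arr[i] > arr[j].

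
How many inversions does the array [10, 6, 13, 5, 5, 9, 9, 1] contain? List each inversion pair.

Finding inversions in [10, 6, 13, 5, 5, 9, 9, 1]:

(0, 1): arr[0]=10 > arr[1]=6
(0, 3): arr[0]=10 > arr[3]=5
(0, 4): arr[0]=10 > arr[4]=5
(0, 5): arr[0]=10 > arr[5]=9
(0, 6): arr[0]=10 > arr[6]=9
(0, 7): arr[0]=10 > arr[7]=1
(1, 3): arr[1]=6 > arr[3]=5
(1, 4): arr[1]=6 > arr[4]=5
(1, 7): arr[1]=6 > arr[7]=1
(2, 3): arr[2]=13 > arr[3]=5
(2, 4): arr[2]=13 > arr[4]=5
(2, 5): arr[2]=13 > arr[5]=9
(2, 6): arr[2]=13 > arr[6]=9
(2, 7): arr[2]=13 > arr[7]=1
(3, 7): arr[3]=5 > arr[7]=1
(4, 7): arr[4]=5 > arr[7]=1
(5, 7): arr[5]=9 > arr[7]=1
(6, 7): arr[6]=9 > arr[7]=1

Total inversions: 18

The array has 18 inversion(s): (0,1), (0,3), (0,4), (0,5), (0,6), (0,7), (1,3), (1,4), (1,7), (2,3), (2,4), (2,5), (2,6), (2,7), (3,7), (4,7), (5,7), (6,7). Each pair (i,j) satisfies i < j and arr[i] > arr[j].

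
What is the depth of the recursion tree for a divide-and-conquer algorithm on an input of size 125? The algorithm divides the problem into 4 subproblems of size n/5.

For divide and conquer with division factor 5:

Problem sizes at each level:
Level 0: 125
Level 1: 25
Level 2: 5
Level 3: 1

The root is level 0 and the size-1 base case is level 3 (the tree spans levels 0 through 3, i.e. 4 levels counting the root), so the depth is the number of divisions: log_5(125) = 3

The recursion tree depth is log_5(125) = 3. At each level, the problem size is divided by 5, so it takes 3 divisions to reduce to a base case of size 1. The algorithm makes 4 recursive calls at each level.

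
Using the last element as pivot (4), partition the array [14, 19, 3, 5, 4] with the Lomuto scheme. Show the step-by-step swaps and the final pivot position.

Lomuto partition with pivot = 4:

Initial array: [14, 19, 3, 5, 4]

arr[0]=14 > 4: no swap
arr[1]=19 > 4: no swap
arr[2]=3 <= 4: swap with position 0, array becomes [3, 19, 14, 5, 4]
arr[3]=5 > 4: no swap

Place pivot at position 1: [3, 4, 14, 5, 19]
Pivot position: 1

After partitioning with pivot 4, the array becomes [3, 4, 14, 5, 19]. The pivot is placed at index 1. All elements to the left of the pivot are <= 4, and all elements to the right are > 4.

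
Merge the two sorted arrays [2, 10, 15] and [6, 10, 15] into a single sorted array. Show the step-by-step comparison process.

Merging process:

Compare 2 vs 6: take 2 from left. Merged: [2]
Compare 10 vs 6: take 6 from right. Merged: [2, 6]
Compare 10 vs 10: take 10 from left. Merged: [2, 6, 10]
Compare 15 vs 10: take 10 from right. Merged: [2, 6, 10, 10]
Compare 15 vs 15: take 15 from left. Merged: [2, 6, 10, 10, 15]
Append remaining from right: [15]. Merged: [2, 6, 10, 10, 15, 15]

Final merged array: [2, 6, 10, 10, 15, 15]
Total comparisons: 5

The merged array is [2, 6, 10, 10, 15, 15], requiring 5 comparisons. The merge step runs in O(n) time where n is the total number of elements.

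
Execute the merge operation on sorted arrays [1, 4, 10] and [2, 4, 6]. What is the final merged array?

Merging process:

Compare 1 vs 2: take 1 from left. Merged: [1]
Compare 4 vs 2: take 2 from right. Merged: [1, 2]
Compare 4 vs 4: take 4 from left. Merged: [1, 2, 4]
Compare 10 vs 4: take 4 from right. Merged: [1, 2, 4, 4]
Compare 10 vs 6: take 6 from right. Merged: [1, 2, 4, 4, 6]
Append remaining from left: [10]. Merged: [1, 2, 4, 4, 6, 10]

Final merged array: [1, 2, 4, 4, 6, 10]
Total comparisons: 5

The merged array is [1, 2, 4, 4, 6, 10], requiring 5 comparisons. The merge step runs in O(n) time where n is the total number of elements.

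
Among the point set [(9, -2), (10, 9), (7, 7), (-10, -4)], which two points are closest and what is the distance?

Computing all pairwise distances among 4 points:

d((9, -2), (10, 9)) = 11.0454
d((9, -2), (7, 7)) = 9.2195
d((9, -2), (-10, -4)) = 19.105
d((10, 9), (7, 7)) = 3.6056 <-- minimum
d((10, 9), (-10, -4)) = 23.8537
d((7, 7), (-10, -4)) = 20.2485

Closest pair: (10, 9) and (7, 7) with distance 3.6056

The closest pair is (10, 9) and (7, 7) with Euclidean distance 3.6056. For 4 points, brute-force pairwise comparison is shown above. For large n, the divide-and-conquer algorithm (sort by x, recurse on halves, check the dividing strip) achieves O(n log n).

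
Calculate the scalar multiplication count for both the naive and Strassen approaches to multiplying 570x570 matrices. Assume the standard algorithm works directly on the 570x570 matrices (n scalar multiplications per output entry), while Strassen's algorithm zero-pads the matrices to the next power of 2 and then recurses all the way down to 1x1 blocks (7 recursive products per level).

Matrix multiplication for 570x570 matrices:

Strassen's algorithm requires power-of-2 dimensions. Pad 570x570 to 1024x1024 (next power of 2).

Standard algorithm: 570^3 = 185193000 multiplications
Strassen's algorithm: 7^(log2(1024)) = 7^10 = 282475249 multiplications
Difference: 185193000 - 282475249 = -97282249 (Strassen uses MORE here due to padding overhead — for small or just-over-power-of-2 n, padding can outweigh the per-level savings)

Standard: 185193000 multiplications (570^3). Strassen: 282475249 multiplications (7^10, after padding to 1024x1024). Strassen reduces 8 recursive multiplications to 7 at each level.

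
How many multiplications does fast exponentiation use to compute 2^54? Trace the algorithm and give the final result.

Computing 2^54 by squaring (build up from 2^1; each line after the first costs one multiplication):

2^1 = 2
2^2 = (2^1)^2 = 2^2 = 4
2^3 = 2 * 2^2 = 2 * 4 = 8
2^6 = (2^3)^2 = 8^2 = 64
2^12 = (2^6)^2 = 64^2 = 4096
2^13 = 2 * 2^12 = 2 * 4096 = 8192
2^26 = (2^13)^2 = 8192^2 = 67108864
2^27 = 2 * 2^26 = 2 * 67108864 = 134217728
2^54 = (2^27)^2 = 134217728^2 = 18014398509481984

Result: 18014398509481984
Multiplications needed: 8 (8 lines after 2^1)

2^54 = 18014398509481984. Using exponentiation by squaring, this requires 8 multiplications. The key idea: if the exponent is even, square the half-power; if odd, multiply by the base once.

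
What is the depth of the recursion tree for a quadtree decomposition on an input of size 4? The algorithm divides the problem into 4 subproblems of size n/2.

For divide and conquer with division factor 2:

Problem sizes at each level:
Level 0: 4
Level 1: 2
Level 2: 1

The root is level 0 and the size-1 base case is level 2 (the tree spans levels 0 through 2, i.e. 3 levels counting the root), so the depth is the number of divisions: log_2(4) = 2

The recursion tree depth is log_2(4) = 2. At each level, the problem size is divided by 2, so it takes 2 divisions to reduce to a base case of size 1. The algorithm makes 4 recursive calls at each level.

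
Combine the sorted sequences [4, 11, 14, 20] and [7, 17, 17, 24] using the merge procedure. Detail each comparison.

Merging process:

Compare 4 vs 7: take 4 from left. Merged: [4]
Compare 11 vs 7: take 7 from right. Merged: [4, 7]
Compare 11 vs 17: take 11 from left. Merged: [4, 7, 11]
Compare 14 vs 17: take 14 from left. Merged: [4, 7, 11, 14]
Compare 20 vs 17: take 17 from right. Merged: [4, 7, 11, 14, 17]
Compare 20 vs 17: take 17 from right. Merged: [4, 7, 11, 14, 17, 17]
Compare 20 vs 24: take 20 from left. Merged: [4, 7, 11, 14, 17, 17, 20]
Append remaining from right: [24]. Merged: [4, 7, 11, 14, 17, 17, 20, 24]

Final merged array: [4, 7, 11, 14, 17, 17, 20, 24]
Total comparisons: 7

The merged array is [4, 7, 11, 14, 17, 17, 20, 24], requiring 7 comparisons. The merge step runs in O(n) time where n is the total number of elements.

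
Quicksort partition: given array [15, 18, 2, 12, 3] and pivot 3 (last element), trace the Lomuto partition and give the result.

Lomuto partition with pivot = 3:

Initial array: [15, 18, 2, 12, 3]

arr[0]=15 > 3: no swap
arr[1]=18 > 3: no swap
arr[2]=2 <= 3: swap with position 0, array becomes [2, 18, 15, 12, 3]
arr[3]=12 > 3: no swap

Place pivot at position 1: [2, 3, 15, 12, 18]
Pivot position: 1

After partitioning with pivot 3, the array becomes [2, 3, 15, 12, 18]. The pivot is placed at index 1. All elements to the left of the pivot are <= 3, and all elements to the right are > 3.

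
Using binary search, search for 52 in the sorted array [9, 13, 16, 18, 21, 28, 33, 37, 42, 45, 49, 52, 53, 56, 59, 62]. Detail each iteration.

Binary search for 52 in [9, 13, 16, 18, 21, 28, 33, 37, 42, 45, 49, 52, 53, 56, 59, 62]:

lo=0, hi=15, mid=7, arr[mid]=37 -> 37 < 52, search right half
lo=8, hi=15, mid=11, arr[mid]=52 -> Found target at index 11!

Binary search finds 52 at index 11 after 2 comparisons. The search repeatedly halves the search space by comparing with the middle element.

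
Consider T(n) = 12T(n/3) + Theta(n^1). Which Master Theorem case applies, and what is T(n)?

Master Theorem for T(n) = 12T(n/3) + O(n^1):

a = 12, b = 3, c = 1
log_b(a) = log_3(12) = 2.2619

Case 1: c = 1 < log_3(12) = 2.2619
T(n) = O(n^(log_3 12))

For T(n) = 12T(n/3) + O(n^1): log_3(12) = 2.2619. This is Case 1 of the Master Theorem (c < log_b(a), work dominated by leaves), giving O(n^(log_3 12)).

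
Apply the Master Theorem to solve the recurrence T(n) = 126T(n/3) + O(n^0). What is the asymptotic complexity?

Master Theorem for T(n) = 126T(n/3) + O(n^0):

a = 126, b = 3, c = 0
log_b(a) = log_3(126) = 4.4022

Case 1: c = 0 < log_3(126) = 4.4022
T(n) = O(n^(log_3 126))

For T(n) = 126T(n/3) + O(n^0): log_3(126) = 4.4022. This is Case 1 of the Master Theorem (c < log_b(a), work dominated by leaves), giving O(n^(log_3 126)).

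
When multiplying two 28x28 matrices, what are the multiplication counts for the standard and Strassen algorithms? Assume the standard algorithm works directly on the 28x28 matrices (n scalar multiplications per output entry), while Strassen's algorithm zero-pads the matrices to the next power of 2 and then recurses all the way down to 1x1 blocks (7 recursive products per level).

Matrix multiplication for 28x28 matrices:

Strassen's algorithm requires power-of-2 dimensions. Pad 28x28 to 32x32 (next power of 2).

Standard algorithm: 28^3 = 21952 multiplications
Strassen's algorithm: 7^(log2(32)) = 7^5 = 16807 multiplications
Savings: 21952 - 16807 = 5145 multiplications

Standard: 21952 multiplications (28^3). Strassen: 16807 multiplications (7^5, after padding to 32x32). Strassen reduces 8 recursive multiplications to 7 at each level.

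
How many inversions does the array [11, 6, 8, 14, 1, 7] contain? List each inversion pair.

Finding inversions in [11, 6, 8, 14, 1, 7]:

(0, 1): arr[0]=11 > arr[1]=6
(0, 2): arr[0]=11 > arr[2]=8
(0, 4): arr[0]=11 > arr[4]=1
(0, 5): arr[0]=11 > arr[5]=7
(1, 4): arr[1]=6 > arr[4]=1
(2, 4): arr[2]=8 > arr[4]=1
(2, 5): arr[2]=8 > arr[5]=7
(3, 4): arr[3]=14 > arr[4]=1
(3, 5): arr[3]=14 > arr[5]=7

Total inversions: 9

The array has 9 inversion(s): (0,1), (0,2), (0,4), (0,5), (1,4), (2,4), (2,5), (3,4), (3,5). Each pair (i,j) satisfies i < j and arr[i] > arr[j].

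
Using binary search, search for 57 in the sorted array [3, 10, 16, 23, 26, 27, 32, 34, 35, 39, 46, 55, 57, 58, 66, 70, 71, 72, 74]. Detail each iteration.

Binary search for 57 in [3, 10, 16, 23, 26, 27, 32, 34, 35, 39, 46, 55, 57, 58, 66, 70, 71, 72, 74]:

lo=0, hi=18, mid=9, arr[mid]=39 -> 39 < 57, search right half
lo=10, hi=18, mid=14, arr[mid]=66 -> 66 > 57, search left half
lo=10, hi=13, mid=11, arr[mid]=55 -> 55 < 57, search right half
lo=12, hi=13, mid=12, arr[mid]=57 -> Found target at index 12!

Binary search finds 57 at index 12 after 4 comparisons. The search repeatedly halves the search space by comparing with the middle element.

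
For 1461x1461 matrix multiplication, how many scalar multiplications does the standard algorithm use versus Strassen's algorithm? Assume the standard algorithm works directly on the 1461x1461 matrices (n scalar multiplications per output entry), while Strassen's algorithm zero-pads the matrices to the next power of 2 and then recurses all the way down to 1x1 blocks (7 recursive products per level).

Matrix multiplication for 1461x1461 matrices:

Strassen's algorithm requires power-of-2 dimensions. Pad 1461x1461 to 2048x2048 (next power of 2).

Standard algorithm: 1461^3 = 3118535181 multiplications
Strassen's algorithm: 7^(log2(2048)) = 7^11 = 1977326743 multiplications
Savings: 3118535181 - 1977326743 = 1141208438 multiplications

Standard: 3118535181 multiplications (1461^3). Strassen: 1977326743 multiplications (7^11, after padding to 2048x2048). Strassen reduces 8 recursive multiplications to 7 at each level.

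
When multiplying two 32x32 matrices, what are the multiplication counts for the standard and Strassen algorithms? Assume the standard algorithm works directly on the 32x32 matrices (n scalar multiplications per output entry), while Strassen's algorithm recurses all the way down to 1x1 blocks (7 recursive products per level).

Matrix multiplication for 32x32 matrices:

Standard algorithm: 32^3 = 32768 multiplications
Strassen's algorithm: 7^(log2(32)) = 7^5 = 16807 multiplications
Savings: 32768 - 16807 = 15961 multiplications

Standard: 32768 multiplications (32^3). Strassen: 16807 multiplications (7^5). Strassen reduces 8 recursive multiplications to 7 at each level.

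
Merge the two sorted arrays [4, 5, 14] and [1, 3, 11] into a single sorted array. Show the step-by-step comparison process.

Merging process:

Compare 4 vs 1: take 1 from right. Merged: [1]
Compare 4 vs 3: take 3 from right. Merged: [1, 3]
Compare 4 vs 11: take 4 from left. Merged: [1, 3, 4]
Compare 5 vs 11: take 5 from left. Merged: [1, 3, 4, 5]
Compare 14 vs 11: take 11 from right. Merged: [1, 3, 4, 5, 11]
Append remaining from left: [14]. Merged: [1, 3, 4, 5, 11, 14]

Final merged array: [1, 3, 4, 5, 11, 14]
Total comparisons: 5

The merged array is [1, 3, 4, 5, 11, 14], requiring 5 comparisons. The merge step runs in O(n) time where n is the total number of elements.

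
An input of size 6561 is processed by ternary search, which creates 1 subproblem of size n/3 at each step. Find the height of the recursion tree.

For divide and conquer with division factor 3:

Problem sizes at each level:
Level 0: 6561
Level 1: 2187
Level 2: 729
Level 3: 243
Level 4: 81
Level 5: 27
Level 6: 9
Level 7: 3
Level 8: 1

The root is level 0 and the size-1 base case is level 8 (the tree spans levels 0 through 8, i.e. 9 levels counting the root), so the depth is the number of divisions: log_3(6561) = 8

The recursion tree depth is log_3(6561) = 8. At each level, the problem size is divided by 3, so it takes 8 divisions to reduce to a base case of size 1. The algorithm makes 1 recursive call at each level.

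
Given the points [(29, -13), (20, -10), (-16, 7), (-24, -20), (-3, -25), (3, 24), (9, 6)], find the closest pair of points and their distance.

Computing all pairwise distances among 7 points:

d((29, -13), (20, -10)) = 9.4868 <-- minimum
d((29, -13), (-16, 7)) = 49.2443
d((29, -13), (-24, -20)) = 53.4603
d((29, -13), (-3, -25)) = 34.176
d((29, -13), (3, 24)) = 45.2217
d((29, -13), (9, 6)) = 27.5862
d((20, -10), (-16, 7)) = 39.8121
d((20, -10), (-24, -20)) = 45.1221
d((20, -10), (-3, -25)) = 27.4591
d((20, -10), (3, 24)) = 38.0132
d((20, -10), (9, 6)) = 19.4165
d((-16, 7), (-24, -20)) = 28.1603
d((-16, 7), (-3, -25)) = 34.5398
d((-16, 7), (3, 24)) = 25.4951
d((-16, 7), (9, 6)) = 25.02
d((-24, -20), (-3, -25)) = 21.587
d((-24, -20), (3, 24)) = 51.6236
d((-24, -20), (9, 6)) = 42.0119
d((-3, -25), (3, 24)) = 49.366
d((-3, -25), (9, 6)) = 33.2415
d((3, 24), (9, 6)) = 18.9737

Closest pair: (29, -13) and (20, -10) with distance 9.4868

The closest pair is (29, -13) and (20, -10) with Euclidean distance 9.4868. For 7 points, brute-force pairwise comparison is shown above. For large n, the divide-and-conquer algorithm (sort by x, recurse on halves, check the dividing strip) achieves O(n log n).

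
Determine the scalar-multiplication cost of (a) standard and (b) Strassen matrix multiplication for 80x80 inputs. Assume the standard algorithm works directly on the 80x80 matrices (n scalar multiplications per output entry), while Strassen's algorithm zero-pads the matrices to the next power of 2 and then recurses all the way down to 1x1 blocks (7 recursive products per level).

Matrix multiplication for 80x80 matrices:

Strassen's algorithm requires power-of-2 dimensions. Pad 80x80 to 128x128 (next power of 2).

Standard algorithm: 80^3 = 512000 multiplications
Strassen's algorithm: 7^(log2(128)) = 7^7 = 823543 multiplications
Difference: 512000 - 823543 = -311543 (Strassen uses MORE here due to padding overhead — for small or just-over-power-of-2 n, padding can outweigh the per-level savings)

Standard: 512000 multiplications (80^3). Strassen: 823543 multiplications (7^7, after padding to 128x128). Strassen reduces 8 recursive multiplications to 7 at each level.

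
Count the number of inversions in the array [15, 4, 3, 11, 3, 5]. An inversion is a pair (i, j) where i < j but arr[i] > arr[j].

Finding inversions in [15, 4, 3, 11, 3, 5]:

(0, 1): arr[0]=15 > arr[1]=4
(0, 2): arr[0]=15 > arr[2]=3
(0, 3): arr[0]=15 > arr[3]=11
(0, 4): arr[0]=15 > arr[4]=3
(0, 5): arr[0]=15 > arr[5]=5
(1, 2): arr[1]=4 > arr[2]=3
(1, 4): arr[1]=4 > arr[4]=3
(3, 4): arr[3]=11 > arr[4]=3
(3, 5): arr[3]=11 > arr[5]=5

Total inversions: 9

The array has 9 inversion(s): (0,1), (0,2), (0,3), (0,4), (0,5), (1,2), (1,4), (3,4), (3,5). Each pair (i,j) satisfies i < j and arr[i] > arr[j].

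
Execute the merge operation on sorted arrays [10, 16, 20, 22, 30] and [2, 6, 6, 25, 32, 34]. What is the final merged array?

Merging process:

Compare 10 vs 2: take 2 from right. Merged: [2]
Compare 10 vs 6: take 6 from right. Merged: [2, 6]
Compare 10 vs 6: take 6 from right. Merged: [2, 6, 6]
Compare 10 vs 25: take 10 from left. Merged: [2, 6, 6, 10]
Compare 16 vs 25: take 16 from left. Merged: [2, 6, 6, 10, 16]
Compare 20 vs 25: take 20 from left. Merged: [2, 6, 6, 10, 16, 20]
Compare 22 vs 25: take 22 from left. Merged: [2, 6, 6, 10, 16, 20, 22]
Compare 30 vs 25: take 25 from right. Merged: [2, 6, 6, 10, 16, 20, 22, 25]
Compare 30 vs 32: take 30 from left. Merged: [2, 6, 6, 10, 16, 20, 22, 25, 30]
Append remaining from right: [32, 34]. Merged: [2, 6, 6, 10, 16, 20, 22, 25, 30, 32, 34]

Final merged array: [2, 6, 6, 10, 16, 20, 22, 25, 30, 32, 34]
Total comparisons: 9

The merged array is [2, 6, 6, 10, 16, 20, 22, 25, 30, 32, 34], requiring 9 comparisons. The merge step runs in O(n) time where n is the total number of elements.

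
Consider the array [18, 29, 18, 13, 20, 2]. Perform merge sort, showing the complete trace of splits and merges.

Merge sort trace:

Split: [18, 29, 18, 13, 20, 2] -> [18, 29, 18] and [13, 20, 2]
  Split: [18, 29, 18] -> [18] and [29, 18]
    Split: [29, 18] -> [29] and [18]
    Merge: [29] + [18] -> [18, 29]
  Merge: [18] + [18, 29] -> [18, 18, 29]
  Split: [13, 20, 2] -> [13] and [20, 2]
    Split: [20, 2] -> [20] and [2]
    Merge: [20] + [2] -> [2, 20]
  Merge: [13] + [2, 20] -> [2, 13, 20]
Merge: [18, 18, 29] + [2, 13, 20] -> [2, 13, 18, 18, 20, 29]

Final sorted array: [2, 13, 18, 18, 20, 29]

The merge sort proceeds by recursively splitting the array and merging sorted halves.
After all merges, the sorted array is [2, 13, 18, 18, 20, 29].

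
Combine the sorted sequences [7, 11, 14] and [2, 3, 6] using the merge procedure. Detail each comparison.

Merging process:

Compare 7 vs 2: take 2 from right. Merged: [2]
Compare 7 vs 3: take 3 from right. Merged: [2, 3]
Compare 7 vs 6: take 6 from right. Merged: [2, 3, 6]
Append remaining from left: [7, 11, 14]. Merged: [2, 3, 6, 7, 11, 14]

Final merged array: [2, 3, 6, 7, 11, 14]
Total comparisons: 3

The merged array is [2, 3, 6, 7, 11, 14], requiring 3 comparisons. The merge step runs in O(n) time where n is the total number of elements.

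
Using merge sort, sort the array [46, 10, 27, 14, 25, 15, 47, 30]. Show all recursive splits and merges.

Merge sort trace:

Split: [46, 10, 27, 14, 25, 15, 47, 30] -> [46, 10, 27, 14] and [25, 15, 47, 30]
  Split: [46, 10, 27, 14] -> [46, 10] and [27, 14]
    Split: [46, 10] -> [46] and [10]
    Merge: [46] + [10] -> [10, 46]
    Split: [27, 14] -> [27] and [14]
    Merge: [27] + [14] -> [14, 27]
  Merge: [10, 46] + [14, 27] -> [10, 14, 27, 46]
  Split: [25, 15, 47, 30] -> [25, 15] and [47, 30]
    Split: [25, 15] -> [25] and [15]
    Merge: [25] + [15] -> [15, 25]
    Split: [47, 30] -> [47] and [30]
    Merge: [47] + [30] -> [30, 47]
  Merge: [15, 25] + [30, 47] -> [15, 25, 30, 47]
Merge: [10, 14, 27, 46] + [15, 25, 30, 47] -> [10, 14, 15, 25, 27, 30, 46, 47]

Final sorted array: [10, 14, 15, 25, 27, 30, 46, 47]

The merge sort proceeds by recursively splitting the array and merging sorted halves.
After all merges, the sorted array is [10, 14, 15, 25, 27, 30, 46, 47].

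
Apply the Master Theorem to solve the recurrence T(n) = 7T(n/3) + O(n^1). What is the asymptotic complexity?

Master Theorem for T(n) = 7T(n/3) + O(n^1):

a = 7, b = 3, c = 1
log_b(a) = log_3(7) = 1.7712

Case 1: c = 1 < log_3(7) = 1.7712
T(n) = O(n^(log_3 7))

For T(n) = 7T(n/3) + O(n^1): log_3(7) = 1.7712. This is Case 1 of the Master Theorem (c < log_b(a), work dominated by leaves), giving O(n^(log_3 7)).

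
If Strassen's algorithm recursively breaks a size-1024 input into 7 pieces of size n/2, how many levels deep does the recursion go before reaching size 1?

For divide and conquer with division factor 2:

Problem sizes at each level:
Level 0: 1024
Level 1: 512
Level 2: 256
Level 3: 128
Level 4: 64
Level 5: 32
Level 6: 16
Level 7: 8
Level 8: 4
Level 9: 2
Level 10: 1

The root is level 0 and the size-1 base case is level 10 (the tree spans levels 0 through 10, i.e. 11 levels counting the root), so the depth is the number of divisions: log_2(1024) = 10

The recursion tree depth is log_2(1024) = 10. At each level, the problem size is divided by 2, so it takes 10 divisions to reduce to a base case of size 1. The algorithm makes 7 recursive calls at each level.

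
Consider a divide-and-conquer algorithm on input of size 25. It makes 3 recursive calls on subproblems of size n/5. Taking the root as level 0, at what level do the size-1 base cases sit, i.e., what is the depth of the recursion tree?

For divide and conquer with division factor 5:

Problem sizes at each level:
Level 0: 25
Level 1: 5
Level 2: 1

The root is level 0 and the size-1 base case is level 2 (the tree spans levels 0 through 2, i.e. 3 levels counting the root), so the depth is the number of divisions: log_5(25) = 2

The recursion tree depth is log_5(25) = 2. At each level, the problem size is divided by 5, so it takes 2 divisions to reduce to a base case of size 1. The algorithm makes 3 recursive calls at each level.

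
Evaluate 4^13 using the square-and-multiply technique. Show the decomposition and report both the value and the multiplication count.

Computing 4^13 by squaring (build up from 4^1; each line after the first costs one multiplication):

4^1 = 4
4^2 = (4^1)^2 = 4^2 = 16
4^3 = 4 * 4^2 = 4 * 16 = 64
4^6 = (4^3)^2 = 64^2 = 4096
4^12 = (4^6)^2 = 4096^2 = 16777216
4^13 = 4 * 4^12 = 4 * 16777216 = 67108864

Result: 67108864
Multiplications needed: 5 (5 lines after 4^1)

4^13 = 67108864. Using exponentiation by squaring, this requires 5 multiplications. The key idea: if the exponent is even, square the half-power; if odd, multiply by the base once.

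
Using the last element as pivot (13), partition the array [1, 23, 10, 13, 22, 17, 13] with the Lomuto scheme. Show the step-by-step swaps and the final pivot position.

Lomuto partition with pivot = 13:

Initial array: [1, 23, 10, 13, 22, 17, 13]

arr[0]=1 <= 13: swap with position 0, array becomes [1, 23, 10, 13, 22, 17, 13]
arr[1]=23 > 13: no swap
arr[2]=10 <= 13: swap with position 1, array becomes [1, 10, 23, 13, 22, 17, 13]
arr[3]=13 <= 13: swap with position 2, array becomes [1, 10, 13, 23, 22, 17, 13]
arr[4]=22 > 13: no swap
arr[5]=17 > 13: no swap

Place pivot at position 3: [1, 10, 13, 13, 22, 17, 23]
Pivot position: 3

After partitioning with pivot 13, the array becomes [1, 10, 13, 13, 22, 17, 23]. The pivot is placed at index 3. All elements to the left of the pivot are <= 13, and all elements to the right are > 13.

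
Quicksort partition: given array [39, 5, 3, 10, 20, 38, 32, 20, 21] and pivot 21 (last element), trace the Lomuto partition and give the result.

Lomuto partition with pivot = 21:

Initial array: [39, 5, 3, 10, 20, 38, 32, 20, 21]

arr[0]=39 > 21: no swap
arr[1]=5 <= 21: swap with position 0, array becomes [5, 39, 3, 10, 20, 38, 32, 20, 21]
arr[2]=3 <= 21: swap with position 1, array becomes [5, 3, 39, 10, 20, 38, 32, 20, 21]
arr[3]=10 <= 21: swap with position 2, array becomes [5, 3, 10, 39, 20, 38, 32, 20, 21]
arr[4]=20 <= 21: swap with position 3, array becomes [5, 3, 10, 20, 39, 38, 32, 20, 21]
arr[5]=38 > 21: no swap
arr[6]=32 > 21: no swap
arr[7]=20 <= 21: swap with position 4, array becomes [5, 3, 10, 20, 20, 38, 32, 39, 21]

Place pivot at position 5: [5, 3, 10, 20, 20, 21, 32, 39, 38]
Pivot position: 5

After partitioning with pivot 21, the array becomes [5, 3, 10, 20, 20, 21, 32, 39, 38]. The pivot is placed at index 5. All elements to the left of the pivot are <= 21, and all elements to the right are > 21.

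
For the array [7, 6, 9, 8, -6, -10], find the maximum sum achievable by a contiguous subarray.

Using Kadane's algorithm on [7, 6, 9, 8, -6, -10]:

Scanning through the array:
Position 1 (value 6): max_ending_here = 13, max_so_far = 13
Position 2 (value 9): max_ending_here = 22, max_so_far = 22
Position 3 (value 8): max_ending_here = 30, max_so_far = 30
Position 4 (value -6): max_ending_here = 24, max_so_far = 30
Position 5 (value -10): max_ending_here = 14, max_so_far = 30

Maximum subarray: [7, 6, 9, 8]
Maximum sum: 30

The maximum subarray is [7, 6, 9, 8] with sum 30. This subarray runs from index 0 to index 3.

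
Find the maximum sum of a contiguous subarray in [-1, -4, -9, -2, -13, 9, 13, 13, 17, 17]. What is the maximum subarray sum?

Using Kadane's algorithm on [-1, -4, -9, -2, -13, 9, 13, 13, 17, 17]:

Scanning through the array:
Position 1 (value -4): max_ending_here = -4, max_so_far = -1
Position 2 (value -9): max_ending_here = -9, max_so_far = -1
Position 3 (value -2): max_ending_here = -2, max_so_far = -1
Position 4 (value -13): max_ending_here = -13, max_so_far = -1
Position 5 (value 9): max_ending_here = 9, max_so_far = 9
Position 6 (value 13): max_ending_here = 22, max_so_far = 22
Position 7 (value 13): max_ending_here = 35, max_so_far = 35
Position 8 (value 17): max_ending_here = 52, max_so_far = 52
Position 9 (value 17): max_ending_here = 69, max_so_far = 69

Maximum subarray: [9, 13, 13, 17, 17]
Maximum sum: 69

The maximum subarray is [9, 13, 13, 17, 17] with sum 69. This subarray runs from index 5 to index 9.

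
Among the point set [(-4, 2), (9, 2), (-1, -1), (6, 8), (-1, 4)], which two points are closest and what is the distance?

Computing all pairwise distances among 5 points:

d((-4, 2), (9, 2)) = 13.0
d((-4, 2), (-1, -1)) = 4.2426
d((-4, 2), (6, 8)) = 11.6619
d((-4, 2), (-1, 4)) = 3.6056 <-- minimum
d((9, 2), (-1, -1)) = 10.4403
d((9, 2), (6, 8)) = 6.7082
d((9, 2), (-1, 4)) = 10.198
d((-1, -1), (6, 8)) = 11.4018
d((-1, -1), (-1, 4)) = 5.0
d((6, 8), (-1, 4)) = 8.0623

Closest pair: (-4, 2) and (-1, 4) with distance 3.6056

The closest pair is (-4, 2) and (-1, 4) with Euclidean distance 3.6056. For 5 points, brute-force pairwise comparison is shown above. For large n, the divide-and-conquer algorithm (sort by x, recurse on halves, check the dividing strip) achieves O(n log n).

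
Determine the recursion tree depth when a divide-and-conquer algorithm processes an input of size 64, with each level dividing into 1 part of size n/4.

For divide and conquer with division factor 4:

Problem sizes at each level:
Level 0: 64
Level 1: 16
Level 2: 4
Level 3: 1

The root is level 0 and the size-1 base case is level 3 (the tree spans levels 0 through 3, i.e. 4 levels counting the root), so the depth is the number of divisions: log_4(64) = 3

The recursion tree depth is log_4(64) = 3. At each level, the problem size is divided by 4, so it takes 3 divisions to reduce to a base case of size 1. The algorithm makes 1 recursive call at each level.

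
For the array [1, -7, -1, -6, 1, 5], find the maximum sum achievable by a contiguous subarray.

Using Kadane's algorithm on [1, -7, -1, -6, 1, 5]:

Scanning through the array:
Position 1 (value -7): max_ending_here = -6, max_so_far = 1
Position 2 (value -1): max_ending_here = -1, max_so_far = 1
Position 3 (value -6): max_ending_here = -6, max_so_far = 1
Position 4 (value 1): max_ending_here = 1, max_so_far = 1
Position 5 (value 5): max_ending_here = 6, max_so_far = 6

Maximum subarray: [1, 5]
Maximum sum: 6

The maximum subarray is [1, 5] with sum 6. This subarray runs from index 4 to index 5.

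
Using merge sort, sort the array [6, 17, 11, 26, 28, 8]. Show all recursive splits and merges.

Merge sort trace:

Split: [6, 17, 11, 26, 28, 8] -> [6, 17, 11] and [26, 28, 8]
  Split: [6, 17, 11] -> [6] and [17, 11]
    Split: [17, 11] -> [17] and [11]
    Merge: [17] + [11] -> [11, 17]
  Merge: [6] + [11, 17] -> [6, 11, 17]
  Split: [26, 28, 8] -> [26] and [28, 8]
    Split: [28, 8] -> [28] and [8]
    Merge: [28] + [8] -> [8, 28]
  Merge: [26] + [8, 28] -> [8, 26, 28]
Merge: [6, 11, 17] + [8, 26, 28] -> [6, 8, 11, 17, 26, 28]

Final sorted array: [6, 8, 11, 17, 26, 28]

The merge sort proceeds by recursively splitting the array and merging sorted halves.
After all merges, the sorted array is [6, 8, 11, 17, 26, 28].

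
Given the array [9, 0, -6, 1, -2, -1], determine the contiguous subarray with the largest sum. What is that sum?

Using Kadane's algorithm on [9, 0, -6, 1, -2, -1]:

Scanning through the array:
Position 1 (value 0): max_ending_here = 9, max_so_far = 9
Position 2 (value -6): max_ending_here = 3, max_so_far = 9
Position 3 (value 1): max_ending_here = 4, max_so_far = 9
Position 4 (value -2): max_ending_here = 2, max_so_far = 9
Position 5 (value -1): max_ending_here = 1, max_so_far = 9

Maximum subarray: [9]
Maximum sum: 9

The maximum subarray is [9] with sum 9. This subarray runs from index 0 to index 0.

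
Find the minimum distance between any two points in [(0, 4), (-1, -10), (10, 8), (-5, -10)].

Computing all pairwise distances among 4 points:

d((0, 4), (-1, -10)) = 14.0357
d((0, 4), (10, 8)) = 10.7703
d((0, 4), (-5, -10)) = 14.8661
d((-1, -10), (10, 8)) = 21.095
d((-1, -10), (-5, -10)) = 4.0 <-- minimum
d((10, 8), (-5, -10)) = 23.4307

Closest pair: (-1, -10) and (-5, -10) with distance 4.0

The closest pair is (-1, -10) and (-5, -10) with Euclidean distance 4.0. For 4 points, brute-force pairwise comparison is shown above. For large n, the divide-and-conquer algorithm (sort by x, recurse on halves, check the dividing strip) achieves O(n log n).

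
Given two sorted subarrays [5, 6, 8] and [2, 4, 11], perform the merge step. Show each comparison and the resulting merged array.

Merging process:

Compare 5 vs 2: take 2 from right. Merged: [2]
Compare 5 vs 4: take 4 from right. Merged: [2, 4]
Compare 5 vs 11: take 5 from left. Merged: [2, 4, 5]
Compare 6 vs 11: take 6 from left. Merged: [2, 4, 5, 6]
Compare 8 vs 11: take 8 from left. Merged: [2, 4, 5, 6, 8]
Append remaining from right: [11]. Merged: [2, 4, 5, 6, 8, 11]

Final merged array: [2, 4, 5, 6, 8, 11]
Total comparisons: 5

The merged array is [2, 4, 5, 6, 8, 11], requiring 5 comparisons. The merge step runs in O(n) time where n is the total number of elements.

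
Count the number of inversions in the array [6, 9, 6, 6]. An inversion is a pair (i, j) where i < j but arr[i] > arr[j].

Finding inversions in [6, 9, 6, 6]:

(1, 2): arr[1]=9 > arr[2]=6
(1, 3): arr[1]=9 > arr[3]=6

Total inversions: 2

The array has 2 inversion(s): (1,2), (1,3). Each pair (i,j) satisfies i < j and arr[i] > arr[j].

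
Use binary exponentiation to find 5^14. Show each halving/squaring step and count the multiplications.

Computing 5^14 by squaring (build up from 5^1; each line after the first costs one multiplication):

5^1 = 5
5^2 = (5^1)^2 = 5^2 = 25
5^3 = 5 * 5^2 = 5 * 25 = 125
5^6 = (5^3)^2 = 125^2 = 15625
5^7 = 5 * 5^6 = 5 * 15625 = 78125
5^14 = (5^7)^2 = 78125^2 = 6103515625

Result: 6103515625
Multiplications needed: 5 (5 lines after 5^1)

5^14 = 6103515625. Using exponentiation by squaring, this requires 5 multiplications. The key idea: if the exponent is even, square the half-power; if odd, multiply by the base once.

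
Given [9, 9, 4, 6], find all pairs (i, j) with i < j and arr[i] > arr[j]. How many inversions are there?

Finding inversions in [9, 9, 4, 6]:

(0, 2): arr[0]=9 > arr[2]=4
(0, 3): arr[0]=9 > arr[3]=6
(1, 2): arr[1]=9 > arr[2]=4
(1, 3): arr[1]=9 > arr[3]=6

Total inversions: 4

The array has 4 inversion(s): (0,2), (0,3), (1,2), (1,3). Each pair (i,j) satisfies i < j and arr[i] > arr[j].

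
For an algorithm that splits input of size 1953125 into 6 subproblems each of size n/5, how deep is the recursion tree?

For divide and conquer with division factor 5:

Problem sizes at each level:
Level 0: 1953125
Level 1: 390625
Level 2: 78125
Level 3: 15625
Level 4: 3125
Level 5: 625
Level 6: 125
Level 7: 25
Level 8: 5
Level 9: 1

The root is level 0 and the size-1 base case is level 9 (the tree spans levels 0 through 9, i.e. 10 levels counting the root), so the depth is the number of divisions: log_5(1953125) = 9

The recursion tree depth is log_5(1953125) = 9. At each level, the problem size is divided by 5, so it takes 9 divisions to reduce to a base case of size 1. The algorithm makes 6 recursive calls at each level.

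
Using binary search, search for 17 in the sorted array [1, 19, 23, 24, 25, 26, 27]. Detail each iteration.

Binary search for 17 in [1, 19, 23, 24, 25, 26, 27]:

lo=0, hi=6, mid=3, arr[mid]=24 -> 24 > 17, search left half
lo=0, hi=2, mid=1, arr[mid]=19 -> 19 > 17, search left half
lo=0, hi=0, mid=0, arr[mid]=1 -> 1 < 17, search right half
lo=1 > hi=0, target 17 not found

Binary search determines that 17 is not in the array after 3 comparisons. The search space was exhausted without finding the target.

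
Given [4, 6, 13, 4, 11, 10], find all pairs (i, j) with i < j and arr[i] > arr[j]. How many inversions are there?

Finding inversions in [4, 6, 13, 4, 11, 10]:

(1, 3): arr[1]=6 > arr[3]=4
(2, 3): arr[2]=13 > arr[3]=4
(2, 4): arr[2]=13 > arr[4]=11
(2, 5): arr[2]=13 > arr[5]=10
(4, 5): arr[4]=11 > arr[5]=10

Total inversions: 5

The array has 5 inversion(s): (1,3), (2,3), (2,4), (2,5), (4,5). Each pair (i,j) satisfies i < j and arr[i] > arr[j].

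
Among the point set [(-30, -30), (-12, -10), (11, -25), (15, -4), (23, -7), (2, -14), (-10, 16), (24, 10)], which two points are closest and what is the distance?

Computing all pairwise distances among 8 points:

d((-30, -30), (-12, -10)) = 26.9072
d((-30, -30), (11, -25)) = 41.3038
d((-30, -30), (15, -4)) = 51.9711
d((-30, -30), (23, -7)) = 57.7754
d((-30, -30), (2, -14)) = 35.7771
d((-30, -30), (-10, 16)) = 50.1597
d((-30, -30), (24, 10)) = 67.2012
d((-12, -10), (11, -25)) = 27.4591
d((-12, -10), (15, -4)) = 27.6586
d((-12, -10), (23, -7)) = 35.1283
d((-12, -10), (2, -14)) = 14.5602
d((-12, -10), (-10, 16)) = 26.0768
d((-12, -10), (24, 10)) = 41.1825
d((11, -25), (15, -4)) = 21.3776
d((11, -25), (23, -7)) = 21.6333
d((11, -25), (2, -14)) = 14.2127
d((11, -25), (-10, 16)) = 46.0652
d((11, -25), (24, 10)) = 37.3363
d((15, -4), (23, -7)) = 8.544 <-- minimum
d((15, -4), (2, -14)) = 16.4012
d((15, -4), (-10, 16)) = 32.0156
d((15, -4), (24, 10)) = 16.6433
d((23, -7), (2, -14)) = 22.1359
d((23, -7), (-10, 16)) = 40.2244
d((23, -7), (24, 10)) = 17.0294
d((2, -14), (-10, 16)) = 32.311
d((2, -14), (24, 10)) = 32.5576
d((-10, 16), (24, 10)) = 34.5254

Closest pair: (15, -4) and (23, -7) with distance 8.544

The closest pair is (15, -4) and (23, -7) with Euclidean distance 8.544. For 8 points, brute-force pairwise comparison is shown above. For large n, the divide-and-conquer algorithm (sort by x, recurse on halves, check the dividing strip) achieves O(n log n).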